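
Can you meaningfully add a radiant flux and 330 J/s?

Yes

Dimensions:
  a radiant flux:  [radiant flux] = kg·m²·s⁻³
  330 J/s:  J·s⁻¹ = N·m·s⁻¹ = kg·m²·s⁻³
Both are kg·m²·s⁻³, so they have the same dimensions and can be added.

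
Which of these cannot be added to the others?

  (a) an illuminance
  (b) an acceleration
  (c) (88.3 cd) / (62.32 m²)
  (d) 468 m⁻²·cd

In SI base units:
  (a) [illuminance] = m⁻²·cd
  (b) [acceleration] = m·s⁻²
  (c) [cd] / [m²] = m⁻²·cd
  (d) m⁻²·cd
All reduce to m⁻²·cd except (b), which is m·s⁻².

(b)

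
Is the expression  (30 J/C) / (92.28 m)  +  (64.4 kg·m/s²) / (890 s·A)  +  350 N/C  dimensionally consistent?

Reduce each to base SI dimensions:
  (30 J/C) / (92.28 m):  [kg·m²·s⁻³·A⁻¹] / [m] = kg·m·s⁻³·A⁻¹
  (64.4 kg·m/s²) / (890 s·A):  [kg·m·s⁻²] / [s·A] = kg·m·s⁻³·A⁻¹
  350 N/C:  N·C⁻¹ = kg·m·s⁻²·(s·A)⁻¹ = kg·m·s⁻³·A⁻¹
Every term reduces to kg·m·s⁻³·A⁻¹.

Yes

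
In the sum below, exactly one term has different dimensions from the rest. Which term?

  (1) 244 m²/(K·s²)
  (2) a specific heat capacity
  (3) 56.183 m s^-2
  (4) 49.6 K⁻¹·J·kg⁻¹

Dimensions:
  (1) m²·s⁻²·K⁻¹
  (2) [specific heat capacity] = m²·s⁻²·K⁻¹
  (3) m·s⁻²
  (4) J·kg⁻¹·K⁻¹ = N·m·kg⁻¹·K⁻¹ = m²·s⁻²·K⁻¹
All reduce to m²·s⁻²·K⁻¹ except (3), which is m·s⁻².

(3)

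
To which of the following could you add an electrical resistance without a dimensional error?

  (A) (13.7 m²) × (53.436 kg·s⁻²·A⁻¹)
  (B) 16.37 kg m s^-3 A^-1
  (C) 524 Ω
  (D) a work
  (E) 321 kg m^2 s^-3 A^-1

(C)

Reference: [electrical resistance] = kg·m²·s⁻³·A⁻².
Each option:
  (A) [m²] · [kg·s⁻²·A⁻¹] = kg·m²·s⁻²·A⁻¹
  (B) kg·m·s⁻³·A⁻¹
  (C) Ω = V·A⁻¹ = kg·m²·s⁻³·A⁻²  ← same
  (D) [work] = kg·m²·s⁻²
  (E) kg·m²·s⁻³·A⁻¹
Only (C) matches kg·m²·s⁻³·A⁻².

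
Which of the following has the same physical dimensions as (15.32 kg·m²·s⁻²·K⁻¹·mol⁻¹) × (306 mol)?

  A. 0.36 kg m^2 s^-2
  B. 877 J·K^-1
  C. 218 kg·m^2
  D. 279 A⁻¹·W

B.

Reference: [kg·m²·s⁻²·K⁻¹·mol⁻¹] · [mol] = kg·m²·s⁻²·K⁻¹.
Each option:
  A. kg·m²·s⁻²
  B. J·K⁻¹ = N·m·K⁻¹ = kg·m²·s⁻²·K⁻¹  ← same
  C. kg·m²
  D. W·A⁻¹ = J·s⁻¹·A⁻¹ = kg·m²·s⁻³·A⁻¹
Only B. matches kg·m²·s⁻²·K⁻¹.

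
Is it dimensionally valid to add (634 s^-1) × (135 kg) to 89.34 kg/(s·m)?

No

In SI base units:
  (634 s^-1) × (135 kg):  [s⁻¹] · [kg] = kg·s⁻¹
  89.34 kg/(s·m):  kg·m⁻¹·s⁻¹
kg·s⁻¹ ≠ kg·m⁻¹·s⁻¹, so they cannot be added.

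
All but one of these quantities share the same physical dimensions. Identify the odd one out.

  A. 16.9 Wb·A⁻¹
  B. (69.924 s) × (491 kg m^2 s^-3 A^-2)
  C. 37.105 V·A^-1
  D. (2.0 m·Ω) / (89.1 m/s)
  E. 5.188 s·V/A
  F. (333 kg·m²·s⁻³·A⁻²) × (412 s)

Work out the base dimensions of each:
  A. Wb·A⁻¹ = V·s·A⁻¹ = kg·m²·s⁻²·A⁻²
  B. [s] · [kg·m²·s⁻³·A⁻²] = kg·m²·s⁻²·A⁻²
  C. V·A⁻¹ = J·C⁻¹·A⁻¹ = kg·m²·s⁻³·A⁻²
  D. [kg·m³·s⁻³·A⁻²] / [m·s⁻¹] = kg·m²·s⁻²·A⁻²
  E. V·s·A⁻¹ = J·C⁻¹·s·A⁻¹ = kg·m²·s⁻²·A⁻²
  F. [kg·m²·s⁻³·A⁻²] · [s] = kg·m²·s⁻²·A⁻²
All reduce to kg·m²·s⁻²·A⁻² except C., which is kg·m²·s⁻³·A⁻².

C.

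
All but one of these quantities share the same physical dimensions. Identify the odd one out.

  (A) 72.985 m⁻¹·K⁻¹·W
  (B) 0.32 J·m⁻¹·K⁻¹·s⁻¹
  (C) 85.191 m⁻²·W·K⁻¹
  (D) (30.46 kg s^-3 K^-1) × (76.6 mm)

(C)

Dimensions:
  (A) W·m⁻¹·K⁻¹ = J·s⁻¹·m⁻¹·K⁻¹ = kg·m·s⁻³·K⁻¹
  (B) J·s⁻¹·m⁻¹·K⁻¹ = N·m·s⁻¹·m⁻¹·K⁻¹ = kg·m·s⁻³·K⁻¹
  (C) W·m⁻²·K⁻¹ = J·s⁻¹·m⁻²·K⁻¹ = kg·s⁻³·K⁻¹
  (D) [kg·s⁻³·K⁻¹] · [m] = kg·m·s⁻³·K⁻¹
All reduce to kg·m·s⁻³·K⁻¹ except (C), which is kg·s⁻³·K⁻¹.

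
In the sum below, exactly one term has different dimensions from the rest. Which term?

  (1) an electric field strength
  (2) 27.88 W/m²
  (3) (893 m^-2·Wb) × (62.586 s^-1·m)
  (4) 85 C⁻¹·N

(2)

Work out the base dimensions of each:
  (1) [electric field strength] = kg·m·s⁻³·A⁻¹
  (2) W·m⁻² = J·s⁻¹·m⁻² = kg·s⁻³
  (3) [kg·s⁻²·A⁻¹] · [m·s⁻¹] = kg·m·s⁻³·A⁻¹
  (4) N·C⁻¹ = kg·m·s⁻²·(s·A)⁻¹ = kg·m·s⁻³·A⁻¹
All reduce to kg·m·s⁻³·A⁻¹ except (2), which is kg·s⁻³.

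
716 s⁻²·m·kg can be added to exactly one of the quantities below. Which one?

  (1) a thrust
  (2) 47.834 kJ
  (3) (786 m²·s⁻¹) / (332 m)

(1)

Reference: kg·m·s⁻².
Each option:
  (1) [thrust] = kg·m·s⁻²  ← same
  (2) J = N·m = kg·m²·s⁻²
  (3) [m²·s⁻¹] / [m] = m·s⁻¹
Only (1) matches kg·m·s⁻².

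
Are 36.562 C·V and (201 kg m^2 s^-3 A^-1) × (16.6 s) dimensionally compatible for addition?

Expand each in SI base units:
  36.562 C·V:  C·V = s·A·J·C⁻¹ = kg·m²·s⁻²
  (201 kg m^2 s^-3 A^-1) × (16.6 s):  [kg·m²·s⁻³·A⁻¹] · [s] = kg·m²·s⁻²·A⁻¹
kg·m²·s⁻² ≠ kg·m²·s⁻²·A⁻¹, so they cannot be added.

No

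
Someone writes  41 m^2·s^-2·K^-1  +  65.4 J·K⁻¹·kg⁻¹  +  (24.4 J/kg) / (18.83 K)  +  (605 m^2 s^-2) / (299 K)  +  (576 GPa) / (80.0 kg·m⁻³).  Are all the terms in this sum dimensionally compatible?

No

Dimensions:
  41 m^2·s^-2·K^-1:  m²·s⁻²·K⁻¹
  65.4 J·K⁻¹·kg⁻¹:  J·kg⁻¹·K⁻¹ = N·m·kg⁻¹·K⁻¹ = m²·s⁻²·K⁻¹
  (24.4 J/kg) / (18.83 K):  [m²·s⁻²] / [K] = m²·s⁻²·K⁻¹
  (605 m^2 s^-2) / (299 K):  [m²·s⁻²] / [K] = m²·s⁻²·K⁻¹
  (576 GPa) / (80.0 kg·m⁻³):  [kg·m⁻¹·s⁻²] / [kg·m⁻³] = m²·s⁻²
The terms do not share a single dimension (m²·s⁻² vs m²·s⁻²·K⁻¹).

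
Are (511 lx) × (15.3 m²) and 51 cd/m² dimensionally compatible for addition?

Reduce each to base SI dimensions:
  (511 lx) × (15.3 m²):  [m⁻²·cd] · [m²] = cd
  51 cd/m²:  cd·m⁻² = m⁻²·cd
cd ≠ m⁻²·cd, so they cannot be added.

No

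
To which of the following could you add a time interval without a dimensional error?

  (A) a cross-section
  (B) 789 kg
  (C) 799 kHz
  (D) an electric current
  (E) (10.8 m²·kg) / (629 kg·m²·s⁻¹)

(E)

Reference: [time interval] = s.
Each option:
  (A) [cross-section] = m²
  (B) kg
  (C) Hz = s⁻¹
  (D) [electric current] = A
  (E) [kg·m²] / [kg·m²·s⁻¹] = s  ← same
Only (E) matches s.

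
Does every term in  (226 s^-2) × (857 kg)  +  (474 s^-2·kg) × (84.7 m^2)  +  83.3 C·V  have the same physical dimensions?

No

Work out the base dimensions of each:
  (226 s^-2) × (857 kg):  [s⁻²] · [kg] = kg·s⁻²
  (474 s^-2·kg) × (84.7 m^2):  [kg·s⁻²] · [m²] = kg·m²·s⁻²
  83.3 C·V:  C·V = s·A·J·C⁻¹ = kg·m²·s⁻²
The terms do not share a single dimension (kg·m²·s⁻² vs kg·s⁻²).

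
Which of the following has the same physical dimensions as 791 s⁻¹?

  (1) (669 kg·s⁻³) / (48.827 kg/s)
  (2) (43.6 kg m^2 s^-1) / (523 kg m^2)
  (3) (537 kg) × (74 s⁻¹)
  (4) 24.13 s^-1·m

(2)

Reference: s⁻¹.
Each option:
  (1) [kg·s⁻³] / [kg·s⁻¹] = s⁻²
  (2) [kg·m²·s⁻¹] / [kg·m²] = s⁻¹  ← same
  (3) [kg] · [s⁻¹] = kg·s⁻¹
  (4) m·s⁻¹
Only (2) matches s⁻¹.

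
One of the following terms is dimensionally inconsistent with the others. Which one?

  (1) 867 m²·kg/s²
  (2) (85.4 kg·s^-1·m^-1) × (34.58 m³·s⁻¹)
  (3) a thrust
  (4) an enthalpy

(3)

Expand each in SI base units:
  (1) kg·m²·s⁻²
  (2) [kg·m⁻¹·s⁻¹] · [m³·s⁻¹] = kg·m²·s⁻²
  (3) [thrust] = kg·m·s⁻²
  (4) [enthalpy] = kg·m²·s⁻²
All reduce to kg·m²·s⁻² except (3), which is kg·m·s⁻².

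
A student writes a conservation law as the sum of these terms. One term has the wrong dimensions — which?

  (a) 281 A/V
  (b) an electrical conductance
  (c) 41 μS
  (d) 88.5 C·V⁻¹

Expand each in SI base units:
  (a) A·V⁻¹ = A·(J·C⁻¹)⁻¹ = kg⁻¹·m⁻²·s³·A²
  (b) [electrical conductance] = kg⁻¹·m⁻²·s³·A²
  (c) S = Ω⁻¹ = kg⁻¹·m⁻²·s³·A²
  (d) C·V⁻¹ = s·A·(J·C⁻¹)⁻¹ = kg⁻¹·m⁻²·s⁴·A²
All reduce to kg⁻¹·m⁻²·s³·A² except (d), which is kg⁻¹·m⁻²·s⁴·A².

(d)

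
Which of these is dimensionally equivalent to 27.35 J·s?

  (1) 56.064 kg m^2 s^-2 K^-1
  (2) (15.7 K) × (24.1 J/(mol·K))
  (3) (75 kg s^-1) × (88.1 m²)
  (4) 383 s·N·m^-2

(3)

Reference: J·s = N·m·s = kg·m²·s⁻¹.
Each option:
  (1) kg·m²·s⁻²·K⁻¹
  (2) [K] · [kg·m²·s⁻²·K⁻¹·mol⁻¹] = kg·m²·s⁻²·mol⁻¹
  (3) [kg·s⁻¹] · [m²] = kg·m²·s⁻¹  ← same
  (4) N·s·m⁻² = kg·m·s⁻²·s·m⁻² = kg·m⁻¹·s⁻¹
Only (3) matches kg·m²·s⁻¹.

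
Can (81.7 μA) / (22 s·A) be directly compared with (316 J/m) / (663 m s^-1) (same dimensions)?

No

Expand each in SI base units:
  (81.7 μA) / (22 s·A):  [A] / [s·A] = s⁻¹
  (316 J/m) / (663 m s^-1):  [kg·m·s⁻²] / [m·s⁻¹] = kg·s⁻¹
s⁻¹ ≠ kg·s⁻¹, so they cannot be added.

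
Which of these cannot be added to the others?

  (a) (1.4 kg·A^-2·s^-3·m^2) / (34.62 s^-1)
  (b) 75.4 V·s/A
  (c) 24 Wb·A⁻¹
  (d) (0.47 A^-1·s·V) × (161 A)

Dimensions:
  (a) [kg·m²·s⁻³·A⁻²] / [s⁻¹] = kg·m²·s⁻²·A⁻²
  (b) V·s·A⁻¹ = J·C⁻¹·s·A⁻¹ = kg·m²·s⁻²·A⁻²
  (c) Wb·A⁻¹ = V·s·A⁻¹ = kg·m²·s⁻²·A⁻²
  (d) [kg·m²·s⁻²·A⁻²] · [A] = kg·m²·s⁻²·A⁻¹
All reduce to kg·m²·s⁻²·A⁻² except (d), which is kg·m²·s⁻²·A⁻¹.

(d)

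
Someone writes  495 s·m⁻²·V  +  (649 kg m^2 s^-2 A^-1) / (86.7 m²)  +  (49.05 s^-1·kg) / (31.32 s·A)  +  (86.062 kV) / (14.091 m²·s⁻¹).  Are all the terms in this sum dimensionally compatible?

Yes

Dimensions:
  495 s·m⁻²·V:  V·s·m⁻² = J·C⁻¹·s·m⁻² = kg·s⁻²·A⁻¹
  (649 kg m^2 s^-2 A^-1) / (86.7 m²):  [kg·m²·s⁻²·A⁻¹] / [m²] = kg·s⁻²·A⁻¹
  (49.05 s^-1·kg) / (31.32 s·A):  [kg·s⁻¹] / [s·A] = kg·s⁻²·A⁻¹
  (86.062 kV) / (14.091 m²·s⁻¹):  [kg·m²·s⁻³·A⁻¹] / [m²·s⁻¹] = kg·s⁻²·A⁻¹
Every term reduces to kg·s⁻²·A⁻¹.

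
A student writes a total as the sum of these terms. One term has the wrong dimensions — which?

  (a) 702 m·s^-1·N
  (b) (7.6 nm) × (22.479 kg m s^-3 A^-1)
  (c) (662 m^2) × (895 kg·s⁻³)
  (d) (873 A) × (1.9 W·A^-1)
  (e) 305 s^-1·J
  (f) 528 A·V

Work out the base dimensions of each:
  (a) N·m·s⁻¹ = kg·m·s⁻²·m·s⁻¹ = kg·m²·s⁻³
  (b) [m] · [kg·m·s⁻³·A⁻¹] = kg·m²·s⁻³·A⁻¹
  (c) [m²] · [kg·s⁻³] = kg·m²·s⁻³
  (d) [A] · [kg·m²·s⁻³·A⁻¹] = kg·m²·s⁻³
  (e) J·s⁻¹ = N·m·s⁻¹ = kg·m²·s⁻³
  (f) V·A = J·C⁻¹·A = kg·m²·s⁻³
All reduce to kg·m²·s⁻³ except (b), which is kg·m²·s⁻³·A⁻¹.

(b)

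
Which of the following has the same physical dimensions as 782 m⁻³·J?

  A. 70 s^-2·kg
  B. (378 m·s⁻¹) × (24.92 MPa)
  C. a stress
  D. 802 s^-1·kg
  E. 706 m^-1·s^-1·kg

Reference: J·m⁻³ = N·m·m⁻³ = kg·m⁻¹·s⁻².
Each option:
  A. kg·s⁻²
  B. [m·s⁻¹] · [kg·m⁻¹·s⁻²] = kg·s⁻³
  C. [stress] = kg·m⁻¹·s⁻²  ← same
  D. kg·s⁻¹
  E. kg·m⁻¹·s⁻¹
Only C. matches kg·m⁻¹·s⁻².

C.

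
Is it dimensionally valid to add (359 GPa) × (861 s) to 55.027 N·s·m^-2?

Yes

Dimensions:
  (359 GPa) × (861 s):  [kg·m⁻¹·s⁻²] · [s] = kg·m⁻¹·s⁻¹
  55.027 N·s·m^-2:  N·s·m⁻² = kg·m·s⁻²·s·m⁻² = kg·m⁻¹·s⁻¹
Both are kg·m⁻¹·s⁻¹, so they have the same dimensions and can be added.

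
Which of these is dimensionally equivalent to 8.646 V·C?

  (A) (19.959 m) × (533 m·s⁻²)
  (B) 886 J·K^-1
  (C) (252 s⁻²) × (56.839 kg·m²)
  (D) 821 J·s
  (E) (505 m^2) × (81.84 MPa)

(C)

Reference: C·V = s·A·J·C⁻¹ = kg·m²·s⁻².
Each option:
  (A) [m] · [m·s⁻²] = m²·s⁻²
  (B) J·K⁻¹ = N·m·K⁻¹ = kg·m²·s⁻²·K⁻¹
  (C) [s⁻²] · [kg·m²] = kg·m²·s⁻²  ← same
  (D) J·s = N·m·s = kg·m²·s⁻¹
  (E) [m²] · [kg·m⁻¹·s⁻²] = kg·m·s⁻²
Only (C) matches kg·m²·s⁻².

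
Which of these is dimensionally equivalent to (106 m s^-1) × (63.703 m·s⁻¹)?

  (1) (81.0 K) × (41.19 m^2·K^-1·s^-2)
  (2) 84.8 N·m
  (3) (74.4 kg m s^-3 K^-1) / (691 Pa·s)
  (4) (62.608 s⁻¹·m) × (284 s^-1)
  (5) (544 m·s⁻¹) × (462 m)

Reference: [m·s⁻¹] · [m·s⁻¹] = m²·s⁻².
Each option:
  (1) [K] · [m²·s⁻²·K⁻¹] = m²·s⁻²  ← same
  (2) N·m = kg·m·s⁻²·m = kg·m²·s⁻²
  (3) [kg·m·s⁻³·K⁻¹] / [kg·m⁻¹·s⁻¹] = m²·s⁻²·K⁻¹
  (4) [m·s⁻¹] · [s⁻¹] = m·s⁻²
  (5) [m·s⁻¹] · [m] = m²·s⁻¹
Only (1) matches m²·s⁻².

(1)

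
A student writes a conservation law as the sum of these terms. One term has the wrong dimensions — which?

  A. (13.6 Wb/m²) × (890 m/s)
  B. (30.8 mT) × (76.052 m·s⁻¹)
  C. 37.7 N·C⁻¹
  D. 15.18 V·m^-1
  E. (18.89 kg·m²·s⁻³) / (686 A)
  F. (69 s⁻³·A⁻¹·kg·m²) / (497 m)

E.

Reduce each to base SI dimensions:
  A. [kg·s⁻²·A⁻¹] · [m·s⁻¹] = kg·m·s⁻³·A⁻¹
  B. [kg·s⁻²·A⁻¹] · [m·s⁻¹] = kg·m·s⁻³·A⁻¹
  C. N·C⁻¹ = kg·m·s⁻²·(s·A)⁻¹ = kg·m·s⁻³·A⁻¹
  D. V·m⁻¹ = J·C⁻¹·m⁻¹ = kg·m·s⁻³·A⁻¹
  E. [kg·m²·s⁻³] / [A] = kg·m²·s⁻³·A⁻¹
  F. [kg·m²·s⁻³·A⁻¹] / [m] = kg·m·s⁻³·A⁻¹
All reduce to kg·m·s⁻³·A⁻¹ except E., which is kg·m²·s⁻³·A⁻¹.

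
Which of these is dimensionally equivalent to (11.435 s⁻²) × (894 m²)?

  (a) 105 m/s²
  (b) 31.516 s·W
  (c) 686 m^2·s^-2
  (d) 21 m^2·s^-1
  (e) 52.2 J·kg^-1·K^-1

(c)

Reference: [s⁻²] · [m²] = m²·s⁻².
Each option:
  (a) m·s⁻²
  (b) W·s = J·s⁻¹·s = kg·m²·s⁻²
  (c) m²·s⁻²  ← same
  (d) m²·s⁻¹
  (e) J·kg⁻¹·K⁻¹ = N·m·kg⁻¹·K⁻¹ = m²·s⁻²·K⁻¹
Only (c) matches m²·s⁻².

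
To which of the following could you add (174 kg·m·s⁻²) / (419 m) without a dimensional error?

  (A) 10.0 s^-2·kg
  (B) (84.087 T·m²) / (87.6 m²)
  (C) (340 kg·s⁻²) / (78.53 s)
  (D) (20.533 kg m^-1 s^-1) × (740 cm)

(A)

Reference: [kg·m·s⁻²] / [m] = kg·s⁻².
Each option:
  (A) kg·s⁻²  ← same
  (B) [kg·m²·s⁻²·A⁻¹] / [m²] = kg·s⁻²·A⁻¹
  (C) [kg·s⁻²] / [s] = kg·s⁻³
  (D) [kg·m⁻¹·s⁻¹] · [m] = kg·s⁻¹
Only (A) matches kg·s⁻².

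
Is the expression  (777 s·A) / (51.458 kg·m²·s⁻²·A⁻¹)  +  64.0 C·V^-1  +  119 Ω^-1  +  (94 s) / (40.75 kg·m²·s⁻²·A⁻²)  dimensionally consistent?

Reduce each to base SI dimensions:
  (777 s·A) / (51.458 kg·m²·s⁻²·A⁻¹):  [s·A] / [kg·m²·s⁻²·A⁻¹] = kg⁻¹·m⁻²·s³·A²
  64.0 C·V^-1:  C·V⁻¹ = s·A·(J·C⁻¹)⁻¹ = kg⁻¹·m⁻²·s⁴·A²
  119 Ω^-1:  Ω⁻¹ = (V·A⁻¹)⁻¹ = kg⁻¹·m⁻²·s³·A²
  (94 s) / (40.75 kg·m²·s⁻²·A⁻²):  [s] / [kg·m²·s⁻²·A⁻²] = kg⁻¹·m⁻²·s³·A²
The terms do not share a single dimension (kg⁻¹·m⁻²·s³·A² vs kg⁻¹·m⁻²·s⁴·A²).

No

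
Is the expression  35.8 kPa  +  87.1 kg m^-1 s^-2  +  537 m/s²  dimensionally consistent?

No

Work out the base dimensions of each:
  35.8 kPa:  Pa = N·m⁻² = kg·m⁻¹·s⁻²
  87.1 kg m^-1 s^-2:  kg·m⁻¹·s⁻²
  537 m/s²:  m·s⁻²
The terms do not share a single dimension (kg·m⁻¹·s⁻² vs m·s⁻²).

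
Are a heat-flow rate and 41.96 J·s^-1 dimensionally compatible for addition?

Yes

Reduce each to base SI dimensions:
  a heat-flow rate:  [heat-flow rate] = kg·m²·s⁻³
  41.96 J·s^-1:  J·s⁻¹ = N·m·s⁻¹ = kg·m²·s⁻³
Both are kg·m²·s⁻³, so they have the same dimensions and can be added.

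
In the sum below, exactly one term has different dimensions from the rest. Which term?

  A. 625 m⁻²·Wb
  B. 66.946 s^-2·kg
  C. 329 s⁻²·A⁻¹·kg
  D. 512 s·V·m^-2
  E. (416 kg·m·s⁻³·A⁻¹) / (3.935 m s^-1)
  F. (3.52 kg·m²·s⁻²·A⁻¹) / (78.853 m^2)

B.

In SI base units:
  A. Wb·m⁻² = V·s·m⁻² = kg·s⁻²·A⁻¹
  B. kg·s⁻²
  C. kg·s⁻²·A⁻¹
  D. V·s·m⁻² = J·C⁻¹·s·m⁻² = kg·s⁻²·A⁻¹
  E. [kg·m·s⁻³·A⁻¹] / [m·s⁻¹] = kg·s⁻²·A⁻¹
  F. [kg·m²·s⁻²·A⁻¹] / [m²] = kg·s⁻²·A⁻¹
All reduce to kg·s⁻²·A⁻¹ except B., which is kg·s⁻².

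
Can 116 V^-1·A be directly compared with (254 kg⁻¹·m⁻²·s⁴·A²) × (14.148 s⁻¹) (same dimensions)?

Reduce each to base SI dimensions:
  116 V^-1·A:  A·V⁻¹ = A·(J·C⁻¹)⁻¹ = kg⁻¹·m⁻²·s³·A²
  (254 kg⁻¹·m⁻²·s⁴·A²) × (14.148 s⁻¹):  [kg⁻¹·m⁻²·s⁴·A²] · [s⁻¹] = kg⁻¹·m⁻²·s³·A²
Both are kg⁻¹·m⁻²·s³·A², so they have the same dimensions and can be added.

Yes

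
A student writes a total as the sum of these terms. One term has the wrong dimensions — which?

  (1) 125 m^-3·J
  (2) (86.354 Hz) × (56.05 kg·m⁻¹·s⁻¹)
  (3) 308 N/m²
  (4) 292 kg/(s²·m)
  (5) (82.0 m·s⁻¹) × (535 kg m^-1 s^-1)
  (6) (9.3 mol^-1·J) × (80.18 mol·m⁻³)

(5)

Dimensions:
  (1) J·m⁻³ = N·m·m⁻³ = kg·m⁻¹·s⁻²
  (2) [s⁻¹] · [kg·m⁻¹·s⁻¹] = kg·m⁻¹·s⁻²
  (3) N·m⁻² = kg·m·s⁻²·m⁻² = kg·m⁻¹·s⁻²
  (4) kg·m⁻¹·s⁻²
  (5) [m·s⁻¹] · [kg·m⁻¹·s⁻¹] = kg·s⁻²
  (6) [kg·m²·s⁻²·mol⁻¹] · [m⁻³·mol] = kg·m⁻¹·s⁻²
All reduce to kg·m⁻¹·s⁻² except (5), which is kg·s⁻².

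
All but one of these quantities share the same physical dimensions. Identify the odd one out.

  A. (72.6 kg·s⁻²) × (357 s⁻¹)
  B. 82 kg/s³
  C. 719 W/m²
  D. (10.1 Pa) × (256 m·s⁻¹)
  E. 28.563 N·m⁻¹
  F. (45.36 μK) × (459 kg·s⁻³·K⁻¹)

E.

Dimensions:
  A. [kg·s⁻²] · [s⁻¹] = kg·s⁻³
  B. kg·s⁻³
  C. W·m⁻² = J·s⁻¹·m⁻² = kg·s⁻³
  D. [kg·m⁻¹·s⁻²] · [m·s⁻¹] = kg·s⁻³
  E. N·m⁻¹ = kg·m·s⁻²·m⁻¹ = kg·s⁻²
  F. [K] · [kg·s⁻³·K⁻¹] = kg·s⁻³
All reduce to kg·s⁻³ except E., which is kg·s⁻².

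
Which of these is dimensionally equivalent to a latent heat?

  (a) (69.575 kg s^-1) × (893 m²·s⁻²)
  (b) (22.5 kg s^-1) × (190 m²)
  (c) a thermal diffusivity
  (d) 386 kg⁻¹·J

(d)

Reference: [latent heat] = m²·s⁻².
Each option:
  (a) [kg·s⁻¹] · [m²·s⁻²] = kg·m²·s⁻³
  (b) [kg·s⁻¹] · [m²] = kg·m²·s⁻¹
  (c) [thermal diffusivity] = m²·s⁻¹
  (d) J·kg⁻¹ = N·m·kg⁻¹ = m²·s⁻²  ← same
Only (d) matches m²·s⁻².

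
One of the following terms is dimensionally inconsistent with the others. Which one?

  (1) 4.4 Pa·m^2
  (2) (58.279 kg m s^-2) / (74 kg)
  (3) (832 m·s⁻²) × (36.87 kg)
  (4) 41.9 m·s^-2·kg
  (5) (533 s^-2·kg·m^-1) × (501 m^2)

(2)

Reduce each to base SI dimensions:
  (1) Pa·m² = N·m⁻²·m² = kg·m·s⁻²
  (2) [kg·m·s⁻²] / [kg] = m·s⁻²
  (3) [m·s⁻²] · [kg] = kg·m·s⁻²
  (4) kg·m·s⁻²
  (5) [kg·m⁻¹·s⁻²] · [m²] = kg·m·s⁻²
All reduce to kg·m·s⁻² except (2), which is m·s⁻².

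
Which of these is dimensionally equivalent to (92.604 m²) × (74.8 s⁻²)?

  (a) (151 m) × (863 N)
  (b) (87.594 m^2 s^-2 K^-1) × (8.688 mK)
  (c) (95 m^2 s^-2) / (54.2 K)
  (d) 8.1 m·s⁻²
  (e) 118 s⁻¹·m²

Reference: [m²] · [s⁻²] = m²·s⁻².
Each option:
  (a) [m] · [kg·m·s⁻²] = kg·m²·s⁻²
  (b) [m²·s⁻²·K⁻¹] · [K] = m²·s⁻²  ← same
  (c) [m²·s⁻²] / [K] = m²·s⁻²·K⁻¹
  (d) m·s⁻²
  (e) m²·s⁻¹
Only (b) matches m²·s⁻².

(b)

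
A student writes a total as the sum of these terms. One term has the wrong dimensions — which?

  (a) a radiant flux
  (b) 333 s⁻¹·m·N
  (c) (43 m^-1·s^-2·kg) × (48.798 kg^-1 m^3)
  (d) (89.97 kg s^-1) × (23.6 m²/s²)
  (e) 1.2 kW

(c)

Work out the base dimensions of each:
  (a) [radiant flux] = kg·m²·s⁻³
  (b) N·m·s⁻¹ = kg·m·s⁻²·m·s⁻¹ = kg·m²·s⁻³
  (c) [kg·m⁻¹·s⁻²] · [kg⁻¹·m³] = m²·s⁻²
  (d) [kg·s⁻¹] · [m²·s⁻²] = kg·m²·s⁻³
  (e) W = J·s⁻¹ = kg·m²·s⁻³
All reduce to kg·m²·s⁻³ except (c), which is m²·s⁻².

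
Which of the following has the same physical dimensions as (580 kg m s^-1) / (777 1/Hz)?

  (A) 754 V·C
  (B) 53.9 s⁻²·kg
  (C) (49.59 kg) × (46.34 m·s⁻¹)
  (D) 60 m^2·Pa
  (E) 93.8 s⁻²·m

(D)

Reference: [kg·m·s⁻¹] / [s] = kg·m·s⁻².
Each option:
  (A) C·V = s·A·J·C⁻¹ = kg·m²·s⁻²
  (B) kg·s⁻²
  (C) [kg] · [m·s⁻¹] = kg·m·s⁻¹
  (D) Pa·m² = N·m⁻²·m² = kg·m·s⁻²  ← same
  (E) m·s⁻²
Only (D) matches kg·m·s⁻².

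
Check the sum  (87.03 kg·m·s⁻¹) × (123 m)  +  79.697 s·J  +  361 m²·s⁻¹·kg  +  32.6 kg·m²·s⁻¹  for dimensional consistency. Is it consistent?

In SI base units:
  (87.03 kg·m·s⁻¹) × (123 m):  [kg·m·s⁻¹] · [m] = kg·m²·s⁻¹
  79.697 s·J:  J·s = N·m·s = kg·m²·s⁻¹
  361 m²·s⁻¹·kg:  kg·m²·s⁻¹
  32.6 kg·m²·s⁻¹:  kg·m²·s⁻¹
Every term reduces to kg·m²·s⁻¹.

Yes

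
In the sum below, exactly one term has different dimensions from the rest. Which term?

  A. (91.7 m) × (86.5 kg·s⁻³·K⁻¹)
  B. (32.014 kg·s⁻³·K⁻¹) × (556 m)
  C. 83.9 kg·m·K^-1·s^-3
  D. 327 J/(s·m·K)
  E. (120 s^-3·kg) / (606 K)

Dimensions:
  A. [m] · [kg·s⁻³·K⁻¹] = kg·m·s⁻³·K⁻¹
  B. [kg·s⁻³·K⁻¹] · [m] = kg·m·s⁻³·K⁻¹
  C. kg·m·s⁻³·K⁻¹
  D. J·s⁻¹·m⁻¹·K⁻¹ = N·m·s⁻¹·m⁻¹·K⁻¹ = kg·m·s⁻³·K⁻¹
  E. [kg·s⁻³] / [K] = kg·s⁻³·K⁻¹
All reduce to kg·m·s⁻³·K⁻¹ except E., which is kg·s⁻³·K⁻¹.

E.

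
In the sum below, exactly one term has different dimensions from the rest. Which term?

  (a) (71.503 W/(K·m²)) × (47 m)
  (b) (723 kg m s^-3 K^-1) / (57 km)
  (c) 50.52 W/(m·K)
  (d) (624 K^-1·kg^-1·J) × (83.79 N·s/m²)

In SI base units:
  (a) [kg·s⁻³·K⁻¹] · [m] = kg·m·s⁻³·K⁻¹
  (b) [kg·m·s⁻³·K⁻¹] / [m] = kg·s⁻³·K⁻¹
  (c) W·m⁻¹·K⁻¹ = J·s⁻¹·m⁻¹·K⁻¹ = kg·m·s⁻³·K⁻¹
  (d) [m²·s⁻²·K⁻¹] · [kg·m⁻¹·s⁻¹] = kg·m·s⁻³·K⁻¹
All reduce to kg·m·s⁻³·K⁻¹ except (b), which is kg·s⁻³·K⁻¹.

(b)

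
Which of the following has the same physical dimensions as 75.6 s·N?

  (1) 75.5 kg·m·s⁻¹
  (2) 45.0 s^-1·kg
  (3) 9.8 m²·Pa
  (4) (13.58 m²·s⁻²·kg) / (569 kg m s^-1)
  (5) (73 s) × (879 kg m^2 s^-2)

(1)

Reference: N·s = kg·m·s⁻²·s = kg·m·s⁻¹.
Each option:
  (1) kg·m·s⁻¹  ← same
  (2) kg·s⁻¹
  (3) Pa·m² = N·m⁻²·m² = kg·m·s⁻²
  (4) [kg·m²·s⁻²] / [kg·m·s⁻¹] = m·s⁻¹
  (5) [s] · [kg·m²·s⁻²] = kg·m²·s⁻¹
Only (1) matches kg·m·s⁻¹.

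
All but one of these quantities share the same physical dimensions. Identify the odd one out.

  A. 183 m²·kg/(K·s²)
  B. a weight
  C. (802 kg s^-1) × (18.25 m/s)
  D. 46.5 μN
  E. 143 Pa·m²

Dimensions:
  A. kg·m²·s⁻²·K⁻¹
  B. [weight] = kg·m·s⁻²
  C. [kg·s⁻¹] · [m·s⁻¹] = kg·m·s⁻²
  D. N = kg·m·s⁻²
  E. Pa·m² = N·m⁻²·m² = kg·m·s⁻²
All reduce to kg·m·s⁻² except A., which is kg·m²·s⁻²·K⁻¹.

A.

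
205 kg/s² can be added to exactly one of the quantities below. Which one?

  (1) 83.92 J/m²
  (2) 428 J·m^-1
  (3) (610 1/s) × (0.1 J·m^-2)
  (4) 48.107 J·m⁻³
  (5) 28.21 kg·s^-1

Reference: kg·s⁻².
Each option:
  (1) J·m⁻² = N·m·m⁻² = kg·s⁻²  ← same
  (2) J·m⁻¹ = N·m·m⁻¹ = kg·m·s⁻²
  (3) [s⁻¹] · [kg·s⁻²] = kg·s⁻³
  (4) J·m⁻³ = N·m·m⁻³ = kg·m⁻¹·s⁻²
  (5) kg·s⁻¹
Only (1) matches kg·s⁻².

(1)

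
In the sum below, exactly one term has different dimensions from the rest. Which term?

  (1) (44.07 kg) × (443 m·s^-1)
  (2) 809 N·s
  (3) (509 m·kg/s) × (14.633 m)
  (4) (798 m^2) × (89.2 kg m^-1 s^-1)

(3)

Reduce each to base SI dimensions:
  (1) [kg] · [m·s⁻¹] = kg·m·s⁻¹
  (2) N·s = kg·m·s⁻²·s = kg·m·s⁻¹
  (3) [kg·m·s⁻¹] · [m] = kg·m²·s⁻¹
  (4) [m²] · [kg·m⁻¹·s⁻¹] = kg·m·s⁻¹
All reduce to kg·m·s⁻¹ except (3), which is kg·m²·s⁻¹.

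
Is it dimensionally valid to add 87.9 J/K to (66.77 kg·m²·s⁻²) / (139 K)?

Yes

Expand each in SI base units:
  87.9 J/K:  J·K⁻¹ = N·m·K⁻¹ = kg·m²·s⁻²·K⁻¹
  (66.77 kg·m²·s⁻²) / (139 K):  [kg·m²·s⁻²] / [K] = kg·m²·s⁻²·K⁻¹
Both are kg·m²·s⁻²·K⁻¹, so they have the same dimensions and can be added.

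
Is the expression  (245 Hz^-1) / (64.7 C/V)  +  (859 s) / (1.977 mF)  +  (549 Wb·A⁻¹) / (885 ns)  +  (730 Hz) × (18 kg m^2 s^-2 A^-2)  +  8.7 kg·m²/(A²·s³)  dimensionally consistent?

Yes

Reduce each to base SI dimensions:
  (245 Hz^-1) / (64.7 C/V):  [s] / [kg⁻¹·m⁻²·s⁴·A²] = kg·m²·s⁻³·A⁻²
  (859 s) / (1.977 mF):  [s] / [kg⁻¹·m⁻²·s⁴·A²] = kg·m²·s⁻³·A⁻²
  (549 Wb·A⁻¹) / (885 ns):  [kg·m²·s⁻²·A⁻²] / [s] = kg·m²·s⁻³·A⁻²
  (730 Hz) × (18 kg m^2 s^-2 A^-2):  [s⁻¹] · [kg·m²·s⁻²·A⁻²] = kg·m²·s⁻³·A⁻²
  8.7 kg·m²/(A²·s³):  kg·m²·s⁻³·A⁻²
Every term reduces to kg·m²·s⁻³·A⁻².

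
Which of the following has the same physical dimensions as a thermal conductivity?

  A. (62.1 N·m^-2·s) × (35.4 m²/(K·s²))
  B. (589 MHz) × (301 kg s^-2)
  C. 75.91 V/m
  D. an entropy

Reference: [thermal conductivity] = kg·m·s⁻³·K⁻¹.
Each option:
  A. [kg·m⁻¹·s⁻¹] · [m²·s⁻²·K⁻¹] = kg·m·s⁻³·K⁻¹  ← same
  B. [s⁻¹] · [kg·s⁻²] = kg·s⁻³
  C. V·m⁻¹ = J·C⁻¹·m⁻¹ = kg·m·s⁻³·A⁻¹
  D. [entropy] = kg·m²·s⁻²·K⁻¹
Only A. matches kg·m·s⁻³·K⁻¹.

A.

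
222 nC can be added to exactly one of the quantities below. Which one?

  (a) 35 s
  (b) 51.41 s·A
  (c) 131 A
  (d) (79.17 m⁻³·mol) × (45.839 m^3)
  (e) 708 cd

Reference: C = s·A.
Each option:
  (a) s
  (b) s·A  ← same
  (c) A
  (d) [m⁻³·mol] · [m³] = mol
  (e) cd
Only (b) matches s·A.

(b)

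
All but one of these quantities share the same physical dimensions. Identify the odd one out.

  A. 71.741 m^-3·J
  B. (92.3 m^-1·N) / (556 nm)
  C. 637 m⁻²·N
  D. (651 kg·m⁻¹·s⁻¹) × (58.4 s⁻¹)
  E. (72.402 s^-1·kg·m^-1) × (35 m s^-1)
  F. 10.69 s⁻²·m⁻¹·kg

E.

Dimensions:
  A. J·m⁻³ = N·m·m⁻³ = kg·m⁻¹·s⁻²
  B. [kg·s⁻²] / [m] = kg·m⁻¹·s⁻²
  C. N·m⁻² = kg·m·s⁻²·m⁻² = kg·m⁻¹·s⁻²
  D. [kg·m⁻¹·s⁻¹] · [s⁻¹] = kg·m⁻¹·s⁻²
  E. [kg·m⁻¹·s⁻¹] · [m·s⁻¹] = kg·s⁻²
  F. kg·m⁻¹·s⁻²
All reduce to kg·m⁻¹·s⁻² except E., which is kg·s⁻².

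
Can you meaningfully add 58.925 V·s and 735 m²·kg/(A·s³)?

No

In SI base units:
  58.925 V·s:  V·s = J·C⁻¹·s = kg·m²·s⁻²·A⁻¹
  735 m²·kg/(A·s³):  kg·m²·s⁻³·A⁻¹
kg·m²·s⁻²·A⁻¹ ≠ kg·m²·s⁻³·A⁻¹, so they cannot be added.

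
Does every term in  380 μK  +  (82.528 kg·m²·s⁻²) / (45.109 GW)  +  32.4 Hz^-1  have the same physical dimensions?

Work out the base dimensions of each:
  380 μK:  K
  (82.528 kg·m²·s⁻²) / (45.109 GW):  [kg·m²·s⁻²] / [kg·m²·s⁻³] = s
  32.4 Hz^-1:  Hz⁻¹ = (s⁻¹)⁻¹ = s
The terms do not share a single dimension (K vs s).

No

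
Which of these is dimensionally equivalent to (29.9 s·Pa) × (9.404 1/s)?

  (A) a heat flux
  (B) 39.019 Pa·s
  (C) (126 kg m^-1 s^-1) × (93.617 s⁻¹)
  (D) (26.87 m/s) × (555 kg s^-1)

(C)

Reference: [kg·m⁻¹·s⁻¹] · [s⁻¹] = kg·m⁻¹·s⁻².
Each option:
  (A) [heat flux] = kg·s⁻³
  (B) Pa·s = N·m⁻²·s = kg·m⁻¹·s⁻¹
  (C) [kg·m⁻¹·s⁻¹] · [s⁻¹] = kg·m⁻¹·s⁻²  ← same
  (D) [m·s⁻¹] · [kg·s⁻¹] = kg·m·s⁻²
Only (C) matches kg·m⁻¹·s⁻².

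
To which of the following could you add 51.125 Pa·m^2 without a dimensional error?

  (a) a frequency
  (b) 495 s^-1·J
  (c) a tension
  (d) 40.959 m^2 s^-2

Reference: Pa·m² = N·m⁻²·m² = kg·m·s⁻².
Each option:
  (a) [frequency] = s⁻¹
  (b) J·s⁻¹ = N·m·s⁻¹ = kg·m²·s⁻³
  (c) [tension] = kg·m·s⁻²  ← same
  (d) m²·s⁻²
Only (c) matches kg·m·s⁻².

(c)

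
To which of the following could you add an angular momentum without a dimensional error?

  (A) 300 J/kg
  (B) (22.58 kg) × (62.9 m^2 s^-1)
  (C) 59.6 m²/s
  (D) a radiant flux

Reference: [angular momentum] = kg·m²·s⁻¹.
Each option:
  (A) J·kg⁻¹ = N·m·kg⁻¹ = m²·s⁻²
  (B) [kg] · [m²·s⁻¹] = kg·m²·s⁻¹  ← same
  (C) m²·s⁻¹
  (D) [radiant flux] = kg·m²·s⁻³
Only (B) matches kg·m²·s⁻¹.

(B)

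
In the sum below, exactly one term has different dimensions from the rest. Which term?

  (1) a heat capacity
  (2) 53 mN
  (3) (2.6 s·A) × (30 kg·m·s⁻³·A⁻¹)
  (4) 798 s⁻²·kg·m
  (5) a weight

In SI base units:
  (1) [heat capacity] = kg·m²·s⁻²·K⁻¹
  (2) N = kg·m·s⁻²
  (3) [s·A] · [kg·m·s⁻³·A⁻¹] = kg·m·s⁻²
  (4) kg·m·s⁻²
  (5) [weight] = kg·m·s⁻²
All reduce to kg·m·s⁻² except (1), which is kg·m²·s⁻²·K⁻¹.

(1)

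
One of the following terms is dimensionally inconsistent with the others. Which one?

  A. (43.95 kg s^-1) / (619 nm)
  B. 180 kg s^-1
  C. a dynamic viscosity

Expand each in SI base units:
  A. [kg·s⁻¹] / [m] = kg·m⁻¹·s⁻¹
  B. kg·s⁻¹
  C. [dynamic viscosity] = kg·m⁻¹·s⁻¹
All reduce to kg·m⁻¹·s⁻¹ except B., which is kg·s⁻¹.

B.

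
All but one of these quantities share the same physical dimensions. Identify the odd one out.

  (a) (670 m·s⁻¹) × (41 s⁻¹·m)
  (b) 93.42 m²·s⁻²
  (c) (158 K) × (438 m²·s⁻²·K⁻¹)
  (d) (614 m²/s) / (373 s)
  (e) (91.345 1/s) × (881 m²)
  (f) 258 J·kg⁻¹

Dimensions:
  (a) [m·s⁻¹] · [m·s⁻¹] = m²·s⁻²
  (b) m²·s⁻²
  (c) [K] · [m²·s⁻²·K⁻¹] = m²·s⁻²
  (d) [m²·s⁻¹] / [s] = m²·s⁻²
  (e) [s⁻¹] · [m²] = m²·s⁻¹
  (f) J·kg⁻¹ = N·m·kg⁻¹ = m²·s⁻²
All reduce to m²·s⁻² except (e), which is m²·s⁻¹.

(e)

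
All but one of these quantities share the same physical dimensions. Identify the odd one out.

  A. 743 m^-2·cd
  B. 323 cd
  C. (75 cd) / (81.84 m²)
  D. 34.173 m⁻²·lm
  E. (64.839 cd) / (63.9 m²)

Dimensions:
  A. cd·m⁻² = m⁻²·cd
  B. cd
  C. [cd] / [m²] = m⁻²·cd
  D. lm·m⁻² = cd·m⁻² = m⁻²·cd
  E. [cd] / [m²] = m⁻²·cd
All reduce to m⁻²·cd except B., which is cd.

B.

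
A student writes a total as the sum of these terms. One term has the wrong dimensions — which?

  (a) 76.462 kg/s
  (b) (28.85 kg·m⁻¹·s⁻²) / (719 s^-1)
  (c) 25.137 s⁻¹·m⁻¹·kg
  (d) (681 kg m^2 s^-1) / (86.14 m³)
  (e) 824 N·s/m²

(a)

Work out the base dimensions of each:
  (a) kg·s⁻¹
  (b) [kg·m⁻¹·s⁻²] / [s⁻¹] = kg·m⁻¹·s⁻¹
  (c) kg·m⁻¹·s⁻¹
  (d) [kg·m²·s⁻¹] / [m³] = kg·m⁻¹·s⁻¹
  (e) N·s·m⁻² = kg·m·s⁻²·s·m⁻² = kg·m⁻¹·s⁻¹
All reduce to kg·m⁻¹·s⁻¹ except (a), which is kg·s⁻¹.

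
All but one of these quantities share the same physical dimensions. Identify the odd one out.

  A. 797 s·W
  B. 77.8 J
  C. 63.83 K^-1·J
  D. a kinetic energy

C.

Reduce each to base SI dimensions:
  A. W·s = J·s⁻¹·s = kg·m²·s⁻²
  B. J = N·m = kg·m²·s⁻²
  C. J·K⁻¹ = N·m·K⁻¹ = kg·m²·s⁻²·K⁻¹
  D. [kinetic energy] = kg·m²·s⁻²
All reduce to kg·m²·s⁻² except C., which is kg·m²·s⁻²·K⁻¹.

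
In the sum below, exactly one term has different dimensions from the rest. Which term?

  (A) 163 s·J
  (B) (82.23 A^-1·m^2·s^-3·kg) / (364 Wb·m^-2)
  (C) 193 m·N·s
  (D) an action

(B)

In SI base units:
  (A) J·s = N·m·s = kg·m²·s⁻¹
  (B) [kg·m²·s⁻³·A⁻¹] / [kg·s⁻²·A⁻¹] = m²·s⁻¹
  (C) N·m·s = kg·m·s⁻²·m·s = kg·m²·s⁻¹
  (D) [action] = kg·m²·s⁻¹
All reduce to kg·m²·s⁻¹ except (B), which is m²·s⁻¹.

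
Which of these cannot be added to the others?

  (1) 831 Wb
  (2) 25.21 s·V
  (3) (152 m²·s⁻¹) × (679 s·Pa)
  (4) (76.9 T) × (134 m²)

Expand each in SI base units:
  (1) Wb = V·s = kg·m²·s⁻²·A⁻¹
  (2) V·s = J·C⁻¹·s = kg·m²·s⁻²·A⁻¹
  (3) [m²·s⁻¹] · [kg·m⁻¹·s⁻¹] = kg·m·s⁻²
  (4) [kg·s⁻²·A⁻¹] · [m²] = kg·m²·s⁻²·A⁻¹
All reduce to kg·m²·s⁻²·A⁻¹ except (3), which is kg·m·s⁻².

(3)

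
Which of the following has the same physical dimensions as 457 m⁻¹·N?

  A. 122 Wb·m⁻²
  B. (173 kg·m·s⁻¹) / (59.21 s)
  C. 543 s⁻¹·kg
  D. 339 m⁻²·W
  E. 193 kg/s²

E.

Reference: N·m⁻¹ = kg·m·s⁻²·m⁻¹ = kg·s⁻².
Each option:
  A. Wb·m⁻² = V·s·m⁻² = kg·s⁻²·A⁻¹
  B. [kg·m·s⁻¹] / [s] = kg·m·s⁻²
  C. kg·s⁻¹
  D. W·m⁻² = J·s⁻¹·m⁻² = kg·s⁻³
  E. kg·s⁻²  ← same
Only E. matches kg·s⁻².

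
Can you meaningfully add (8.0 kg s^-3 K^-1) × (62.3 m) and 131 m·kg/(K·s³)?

Work out the base dimensions of each:
  (8.0 kg s^-3 K^-1) × (62.3 m):  [kg·s⁻³·K⁻¹] · [m] = kg·m·s⁻³·K⁻¹
  131 m·kg/(K·s³):  kg·m·s⁻³·K⁻¹
Both are kg·m·s⁻³·K⁻¹, so they have the same dimensions and can be added.

Yes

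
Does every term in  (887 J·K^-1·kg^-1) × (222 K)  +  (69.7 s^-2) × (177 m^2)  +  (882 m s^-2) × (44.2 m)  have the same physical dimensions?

In SI base units:
  (887 J·K^-1·kg^-1) × (222 K):  [m²·s⁻²·K⁻¹] · [K] = m²·s⁻²
  (69.7 s^-2) × (177 m^2):  [s⁻²] · [m²] = m²·s⁻²
  (882 m s^-2) × (44.2 m):  [m·s⁻²] · [m] = m²·s⁻²
Every term reduces to m²·s⁻².

Yes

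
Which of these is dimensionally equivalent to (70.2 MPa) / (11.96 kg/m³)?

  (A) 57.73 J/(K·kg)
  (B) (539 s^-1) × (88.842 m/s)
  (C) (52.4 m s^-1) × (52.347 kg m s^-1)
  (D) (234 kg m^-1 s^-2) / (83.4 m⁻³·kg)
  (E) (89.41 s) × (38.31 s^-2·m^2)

(D)

Reference: [kg·m⁻¹·s⁻²] / [kg·m⁻³] = m²·s⁻².
Each option:
  (A) J·kg⁻¹·K⁻¹ = N·m·kg⁻¹·K⁻¹ = m²·s⁻²·K⁻¹
  (B) [s⁻¹] · [m·s⁻¹] = m·s⁻²
  (C) [m·s⁻¹] · [kg·m·s⁻¹] = kg·m²·s⁻²
  (D) [kg·m⁻¹·s⁻²] / [kg·m⁻³] = m²·s⁻²  ← same
  (E) [s] · [m²·s⁻²] = m²·s⁻¹
Only (D) matches m²·s⁻².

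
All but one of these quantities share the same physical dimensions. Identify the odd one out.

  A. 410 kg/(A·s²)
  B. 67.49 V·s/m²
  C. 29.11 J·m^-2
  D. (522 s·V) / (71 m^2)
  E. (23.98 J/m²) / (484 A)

C.

Dimensions:
  A. kg·s⁻²·A⁻¹
  B. V·s·m⁻² = J·C⁻¹·s·m⁻² = kg·s⁻²·A⁻¹
  C. J·m⁻² = N·m·m⁻² = kg·s⁻²
  D. [kg·m²·s⁻²·A⁻¹] / [m²] = kg·s⁻²·A⁻¹
  E. [kg·s⁻²] / [A] = kg·s⁻²·A⁻¹
All reduce to kg·s⁻²·A⁻¹ except C., which is kg·s⁻².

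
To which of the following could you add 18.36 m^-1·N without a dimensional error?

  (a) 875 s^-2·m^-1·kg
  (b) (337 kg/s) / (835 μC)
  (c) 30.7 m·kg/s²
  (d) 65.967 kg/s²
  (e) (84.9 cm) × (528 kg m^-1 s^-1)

Reference: N·m⁻¹ = kg·m·s⁻²·m⁻¹ = kg·s⁻².
Each option:
  (a) kg·m⁻¹·s⁻²
  (b) [kg·s⁻¹] / [s·A] = kg·s⁻²·A⁻¹
  (c) kg·m·s⁻²
  (d) kg·s⁻²  ← same
  (e) [m] · [kg·m⁻¹·s⁻¹] = kg·s⁻¹
Only (d) matches kg·s⁻².

(d)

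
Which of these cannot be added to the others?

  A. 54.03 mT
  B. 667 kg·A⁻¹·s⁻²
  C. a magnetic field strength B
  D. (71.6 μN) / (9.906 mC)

D.

Expand each in SI base units:
  A. T = Wb·m⁻² = kg·s⁻²·A⁻¹
  B. kg·s⁻²·A⁻¹
  C. [magnetic field strength B] = kg·s⁻²·A⁻¹
  D. [kg·m·s⁻²] / [s·A] = kg·m·s⁻³·A⁻¹
All reduce to kg·s⁻²·A⁻¹ except D., which is kg·m·s⁻³·A⁻¹.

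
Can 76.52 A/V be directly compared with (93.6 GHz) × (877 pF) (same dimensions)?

Yes

Reduce each to base SI dimensions:
  76.52 A/V:  A·V⁻¹ = A·(J·C⁻¹)⁻¹ = kg⁻¹·m⁻²·s³·A²
  (93.6 GHz) × (877 pF):  [s⁻¹] · [kg⁻¹·m⁻²·s⁴·A²] = kg⁻¹·m⁻²·s³·A²
Both are kg⁻¹·m⁻²·s³·A², so they have the same dimensions and can be added.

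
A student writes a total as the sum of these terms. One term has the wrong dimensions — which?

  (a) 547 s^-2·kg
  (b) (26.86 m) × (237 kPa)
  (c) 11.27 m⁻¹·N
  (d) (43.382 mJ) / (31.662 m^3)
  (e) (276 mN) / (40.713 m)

(d)

Work out the base dimensions of each:
  (a) kg·s⁻²
  (b) [m] · [kg·m⁻¹·s⁻²] = kg·s⁻²
  (c) N·m⁻¹ = kg·m·s⁻²·m⁻¹ = kg·s⁻²
  (d) [kg·m²·s⁻²] / [m³] = kg·m⁻¹·s⁻²
  (e) [kg·m·s⁻²] / [m] = kg·s⁻²
All reduce to kg·s⁻² except (d), which is kg·m⁻¹·s⁻².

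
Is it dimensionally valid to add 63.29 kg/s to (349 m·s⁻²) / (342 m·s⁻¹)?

No

Expand each in SI base units:
  63.29 kg/s:  kg·s⁻¹
  (349 m·s⁻²) / (342 m·s⁻¹):  [m·s⁻²] / [m·s⁻¹] = s⁻¹
kg·s⁻¹ ≠ s⁻¹, so they cannot be added.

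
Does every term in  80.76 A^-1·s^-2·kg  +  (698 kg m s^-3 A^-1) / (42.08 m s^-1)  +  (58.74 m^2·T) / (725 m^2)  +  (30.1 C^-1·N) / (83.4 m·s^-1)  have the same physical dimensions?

Yes

In SI base units:
  80.76 A^-1·s^-2·kg:  kg·s⁻²·A⁻¹
  (698 kg m s^-3 A^-1) / (42.08 m s^-1):  [kg·m·s⁻³·A⁻¹] / [m·s⁻¹] = kg·s⁻²·A⁻¹
  (58.74 m^2·T) / (725 m^2):  [kg·m²·s⁻²·A⁻¹] / [m²] = kg·s⁻²·A⁻¹
  (30.1 C^-1·N) / (83.4 m·s^-1):  [kg·m·s⁻³·A⁻¹] / [m·s⁻¹] = kg·s⁻²·A⁻¹
Every term reduces to kg·s⁻²·A⁻¹.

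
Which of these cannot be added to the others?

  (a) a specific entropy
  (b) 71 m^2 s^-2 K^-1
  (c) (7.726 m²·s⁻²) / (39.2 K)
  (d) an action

In SI base units:
  (a) [specific entropy] = m²·s⁻²·K⁻¹
  (b) m²·s⁻²·K⁻¹
  (c) [m²·s⁻²] / [K] = m²·s⁻²·K⁻¹
  (d) [action] = kg·m²·s⁻¹
All reduce to m²·s⁻²·K⁻¹ except (d), which is kg·m²·s⁻¹.

(d)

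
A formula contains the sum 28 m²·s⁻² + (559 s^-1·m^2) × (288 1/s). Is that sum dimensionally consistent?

Yes

Expand each in SI base units:
  28 m²·s⁻²:  m²·s⁻²
  (559 s^-1·m^2) × (288 1/s):  [m²·s⁻¹] · [s⁻¹] = m²·s⁻²
Both are m²·s⁻², so they have the same dimensions and can be added.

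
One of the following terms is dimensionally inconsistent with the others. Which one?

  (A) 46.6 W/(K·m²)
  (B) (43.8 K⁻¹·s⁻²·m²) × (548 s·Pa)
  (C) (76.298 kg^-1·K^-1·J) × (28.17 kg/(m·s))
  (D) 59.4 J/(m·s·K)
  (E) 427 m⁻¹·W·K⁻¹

(A)

Work out the base dimensions of each:
  (A) W·m⁻²·K⁻¹ = J·s⁻¹·m⁻²·K⁻¹ = kg·s⁻³·K⁻¹
  (B) [m²·s⁻²·K⁻¹] · [kg·m⁻¹·s⁻¹] = kg·m·s⁻³·K⁻¹
  (C) [m²·s⁻²·K⁻¹] · [kg·m⁻¹·s⁻¹] = kg·m·s⁻³·K⁻¹
  (D) J·s⁻¹·m⁻¹·K⁻¹ = N·m·s⁻¹·m⁻¹·K⁻¹ = kg·m·s⁻³·K⁻¹
  (E) W·m⁻¹·K⁻¹ = J·s⁻¹·m⁻¹·K⁻¹ = kg·m·s⁻³·K⁻¹
All reduce to kg·m·s⁻³·K⁻¹ except (A), which is kg·s⁻³·K⁻¹.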